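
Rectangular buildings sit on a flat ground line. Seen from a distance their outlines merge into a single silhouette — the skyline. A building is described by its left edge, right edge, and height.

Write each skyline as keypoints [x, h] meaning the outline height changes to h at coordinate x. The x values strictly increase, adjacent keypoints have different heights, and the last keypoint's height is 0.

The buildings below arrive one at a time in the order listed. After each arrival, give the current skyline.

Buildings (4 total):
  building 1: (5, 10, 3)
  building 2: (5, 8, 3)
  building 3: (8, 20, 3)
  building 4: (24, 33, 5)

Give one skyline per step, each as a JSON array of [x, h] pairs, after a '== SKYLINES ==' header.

== SKYLINES ==
[[5,3],[10,0]]
[[5,3],[10,0]]
[[5,3],[20,0]]
[[5,3],[20,0],[24,5],[33,0]]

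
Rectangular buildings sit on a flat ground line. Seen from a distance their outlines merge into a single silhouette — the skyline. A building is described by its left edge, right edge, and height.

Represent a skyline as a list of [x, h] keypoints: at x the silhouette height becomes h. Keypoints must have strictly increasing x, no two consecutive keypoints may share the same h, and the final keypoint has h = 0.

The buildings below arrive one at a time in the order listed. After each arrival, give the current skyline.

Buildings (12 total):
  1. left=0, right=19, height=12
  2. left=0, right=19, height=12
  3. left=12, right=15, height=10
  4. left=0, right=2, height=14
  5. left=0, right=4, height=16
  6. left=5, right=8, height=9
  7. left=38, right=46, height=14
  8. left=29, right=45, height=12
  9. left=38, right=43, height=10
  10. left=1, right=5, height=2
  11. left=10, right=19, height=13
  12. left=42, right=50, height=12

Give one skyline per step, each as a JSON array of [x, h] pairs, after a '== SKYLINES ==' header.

== SKYLINES ==
[[0,12],[19,0]]
[[0,12],[19,0]]
[[0,12],[19,0]]
[[0,14],[2,12],[19,0]]
[[0,16],[4,12],[19,0]]
[[0,16],[4,12],[19,0]]
[[0,16],[4,12],[19,0],[38,14],[46,0]]
[[0,16],[4,12],[19,0],[29,12],[38,14],[46,0]]
[[0,16],[4,12],[19,0],[29,12],[38,14],[46,0]]
[[0,16],[4,12],[19,0],[29,12],[38,14],[46,0]]
[[0,16],[4,12],[10,13],[19,0],[29,12],[38,14],[46,0]]
[[0,16],[4,12],[10,13],[19,0],[29,12],[38,14],[46,12],[50,0]]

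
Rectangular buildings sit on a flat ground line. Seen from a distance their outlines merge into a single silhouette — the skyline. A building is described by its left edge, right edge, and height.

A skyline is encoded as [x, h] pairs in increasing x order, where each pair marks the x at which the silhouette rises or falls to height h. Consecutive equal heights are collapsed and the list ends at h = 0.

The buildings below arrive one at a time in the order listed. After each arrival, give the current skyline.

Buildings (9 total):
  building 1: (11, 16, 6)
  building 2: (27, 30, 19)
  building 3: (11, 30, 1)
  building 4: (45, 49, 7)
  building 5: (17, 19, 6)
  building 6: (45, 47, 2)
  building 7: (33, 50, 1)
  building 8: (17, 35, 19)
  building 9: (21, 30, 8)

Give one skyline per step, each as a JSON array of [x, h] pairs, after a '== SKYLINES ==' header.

== SKYLINES ==
[[11,6],[16,0]]
[[11,6],[16,0],[27,19],[30,0]]
[[11,6],[16,1],[27,19],[30,0]]
[[11,6],[16,1],[27,19],[30,0],[45,7],[49,0]]
[[11,6],[16,1],[17,6],[19,1],[27,19],[30,0],[45,7],[49,0]]
[[11,6],[16,1],[17,6],[19,1],[27,19],[30,0],[45,7],[49,0]]
[[11,6],[16,1],[17,6],[19,1],[27,19],[30,0],[33,1],[45,7],[49,1],[50,0]]
[[11,6],[16,1],[17,19],[35,1],[45,7],[49,1],[50,0]]
[[11,6],[16,1],[17,19],[35,1],[45,7],[49,1],[50,0]]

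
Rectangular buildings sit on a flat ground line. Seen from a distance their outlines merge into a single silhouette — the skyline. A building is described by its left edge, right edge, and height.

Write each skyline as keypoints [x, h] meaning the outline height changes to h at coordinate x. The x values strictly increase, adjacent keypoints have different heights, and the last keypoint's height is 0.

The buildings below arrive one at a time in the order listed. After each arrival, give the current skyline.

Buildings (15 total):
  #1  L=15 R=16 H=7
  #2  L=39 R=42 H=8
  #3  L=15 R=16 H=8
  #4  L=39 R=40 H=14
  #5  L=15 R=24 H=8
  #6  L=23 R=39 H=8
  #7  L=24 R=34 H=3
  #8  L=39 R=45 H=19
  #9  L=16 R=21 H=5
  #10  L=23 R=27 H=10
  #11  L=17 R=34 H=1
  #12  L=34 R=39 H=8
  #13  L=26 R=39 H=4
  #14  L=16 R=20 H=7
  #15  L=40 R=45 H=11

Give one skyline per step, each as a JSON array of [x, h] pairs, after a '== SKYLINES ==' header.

== SKYLINES ==
[[15,7],[16,0]]
[[15,7],[16,0],[39,8],[42,0]]
[[15,8],[16,0],[39,8],[42,0]]
[[15,8],[16,0],[39,14],[40,8],[42,0]]
[[15,8],[24,0],[39,14],[40,8],[42,0]]
[[15,8],[39,14],[40,8],[42,0]]
[[15,8],[39,14],[40,8],[42,0]]
[[15,8],[39,19],[45,0]]
[[15,8],[39,19],[45,0]]
[[15,8],[23,10],[27,8],[39,19],[45,0]]
[[15,8],[23,10],[27,8],[39,19],[45,0]]
[[15,8],[23,10],[27,8],[39,19],[45,0]]
[[15,8],[23,10],[27,8],[39,19],[45,0]]
[[15,8],[23,10],[27,8],[39,19],[45,0]]
[[15,8],[23,10],[27,8],[39,19],[45,0]]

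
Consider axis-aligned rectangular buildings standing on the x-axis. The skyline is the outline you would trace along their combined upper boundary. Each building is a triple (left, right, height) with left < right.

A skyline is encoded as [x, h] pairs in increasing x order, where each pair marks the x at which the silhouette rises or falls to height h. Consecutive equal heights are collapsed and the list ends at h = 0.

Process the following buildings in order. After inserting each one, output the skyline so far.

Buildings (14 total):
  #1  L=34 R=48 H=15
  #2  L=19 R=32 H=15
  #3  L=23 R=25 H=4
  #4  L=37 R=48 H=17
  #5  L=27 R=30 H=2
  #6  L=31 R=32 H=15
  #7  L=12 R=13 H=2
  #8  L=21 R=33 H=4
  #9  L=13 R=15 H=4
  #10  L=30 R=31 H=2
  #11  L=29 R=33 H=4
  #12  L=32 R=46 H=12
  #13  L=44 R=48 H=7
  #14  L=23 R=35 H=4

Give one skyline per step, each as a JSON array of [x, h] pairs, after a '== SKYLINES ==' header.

== SKYLINES ==
[[34,15],[48,0]]
[[19,15],[32,0],[34,15],[48,0]]
[[19,15],[32,0],[34,15],[48,0]]
[[19,15],[32,0],[34,15],[37,17],[48,0]]
[[19,15],[32,0],[34,15],[37,17],[48,0]]
[[19,15],[32,0],[34,15],[37,17],[48,0]]
[[12,2],[13,0],[19,15],[32,0],[34,15],[37,17],[48,0]]
[[12,2],[13,0],[19,15],[32,4],[33,0],[34,15],[37,17],[48,0]]
[[12,2],[13,4],[15,0],[19,15],[32,4],[33,0],[34,15],[37,17],[48,0]]
[[12,2],[13,4],[15,0],[19,15],[32,4],[33,0],[34,15],[37,17],[48,0]]
[[12,2],[13,4],[15,0],[19,15],[32,4],[33,0],[34,15],[37,17],[48,0]]
[[12,2],[13,4],[15,0],[19,15],[32,12],[34,15],[37,17],[48,0]]
[[12,2],[13,4],[15,0],[19,15],[32,12],[34,15],[37,17],[48,0]]
[[12,2],[13,4],[15,0],[19,15],[32,12],[34,15],[37,17],[48,0]]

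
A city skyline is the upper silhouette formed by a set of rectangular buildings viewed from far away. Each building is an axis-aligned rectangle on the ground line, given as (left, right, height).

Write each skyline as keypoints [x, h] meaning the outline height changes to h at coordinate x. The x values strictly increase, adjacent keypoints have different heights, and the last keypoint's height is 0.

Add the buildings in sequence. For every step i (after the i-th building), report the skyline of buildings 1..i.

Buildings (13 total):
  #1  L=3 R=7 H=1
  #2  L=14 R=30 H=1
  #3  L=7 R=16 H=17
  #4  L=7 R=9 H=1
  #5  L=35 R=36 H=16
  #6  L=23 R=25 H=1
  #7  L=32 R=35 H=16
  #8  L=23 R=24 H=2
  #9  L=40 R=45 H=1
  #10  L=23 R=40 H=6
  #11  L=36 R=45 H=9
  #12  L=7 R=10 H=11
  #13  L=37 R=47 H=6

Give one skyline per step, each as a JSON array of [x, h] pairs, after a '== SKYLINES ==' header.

== SKYLINES ==
[[3,1],[7,0]]
[[3,1],[7,0],[14,1],[30,0]]
[[3,1],[7,17],[16,1],[30,0]]
[[3,1],[7,17],[16,1],[30,0]]
[[3,1],[7,17],[16,1],[30,0],[35,16],[36,0]]
[[3,1],[7,17],[16,1],[30,0],[35,16],[36,0]]
[[3,1],[7,17],[16,1],[30,0],[32,16],[36,0]]
[[3,1],[7,17],[16,1],[23,2],[24,1],[30,0],[32,16],[36,0]]
[[3,1],[7,17],[16,1],[23,2],[24,1],[30,0],[32,16],[36,0],[40,1],[45,0]]
[[3,1],[7,17],[16,1],[23,6],[32,16],[36,6],[40,1],[45,0]]
[[3,1],[7,17],[16,1],[23,6],[32,16],[36,9],[45,0]]
[[3,1],[7,17],[16,1],[23,6],[32,16],[36,9],[45,0]]
[[3,1],[7,17],[16,1],[23,6],[32,16],[36,9],[45,6],[47,0]]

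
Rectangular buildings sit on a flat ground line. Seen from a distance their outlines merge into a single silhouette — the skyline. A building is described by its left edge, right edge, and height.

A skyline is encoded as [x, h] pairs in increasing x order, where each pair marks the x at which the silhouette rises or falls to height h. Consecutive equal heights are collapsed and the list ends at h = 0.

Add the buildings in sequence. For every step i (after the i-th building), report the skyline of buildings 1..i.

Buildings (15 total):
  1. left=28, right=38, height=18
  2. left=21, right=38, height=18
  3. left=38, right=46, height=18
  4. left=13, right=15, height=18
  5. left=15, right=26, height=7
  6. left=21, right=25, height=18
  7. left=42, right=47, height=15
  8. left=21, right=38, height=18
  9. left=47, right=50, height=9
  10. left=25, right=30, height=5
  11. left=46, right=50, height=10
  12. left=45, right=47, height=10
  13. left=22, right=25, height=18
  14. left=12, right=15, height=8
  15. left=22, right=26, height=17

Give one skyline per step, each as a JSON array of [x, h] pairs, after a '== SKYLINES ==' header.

== SKYLINES ==
[[28,18],[38,0]]
[[21,18],[38,0]]
[[21,18],[46,0]]
[[13,18],[15,0],[21,18],[46,0]]
[[13,18],[15,7],[21,18],[46,0]]
[[13,18],[15,7],[21,18],[46,0]]
[[13,18],[15,7],[21,18],[46,15],[47,0]]
[[13,18],[15,7],[21,18],[46,15],[47,0]]
[[13,18],[15,7],[21,18],[46,15],[47,9],[50,0]]
[[13,18],[15,7],[21,18],[46,15],[47,9],[50,0]]
[[13,18],[15,7],[21,18],[46,15],[47,10],[50,0]]
[[13,18],[15,7],[21,18],[46,15],[47,10],[50,0]]
[[13,18],[15,7],[21,18],[46,15],[47,10],[50,0]]
[[12,8],[13,18],[15,7],[21,18],[46,15],[47,10],[50,0]]
[[12,8],[13,18],[15,7],[21,18],[46,15],[47,10],[50,0]]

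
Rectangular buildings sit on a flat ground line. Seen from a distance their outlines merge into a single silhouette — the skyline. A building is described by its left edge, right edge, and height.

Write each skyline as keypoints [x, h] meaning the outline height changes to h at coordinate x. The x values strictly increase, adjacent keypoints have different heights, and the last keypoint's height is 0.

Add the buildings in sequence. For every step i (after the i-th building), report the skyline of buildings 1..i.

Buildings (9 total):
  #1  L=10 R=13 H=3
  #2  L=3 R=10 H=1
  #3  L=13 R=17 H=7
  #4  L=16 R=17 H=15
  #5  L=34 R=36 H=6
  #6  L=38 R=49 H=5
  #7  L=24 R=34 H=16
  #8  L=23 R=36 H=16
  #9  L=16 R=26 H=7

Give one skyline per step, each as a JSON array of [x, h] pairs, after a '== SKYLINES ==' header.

== SKYLINES ==
[[10,3],[13,0]]
[[3,1],[10,3],[13,0]]
[[3,1],[10,3],[13,7],[17,0]]
[[3,1],[10,3],[13,7],[16,15],[17,0]]
[[3,1],[10,3],[13,7],[16,15],[17,0],[34,6],[36,0]]
[[3,1],[10,3],[13,7],[16,15],[17,0],[34,6],[36,0],[38,5],[49,0]]
[[3,1],[10,3],[13,7],[16,15],[17,0],[24,16],[34,6],[36,0],[38,5],[49,0]]
[[3,1],[10,3],[13,7],[16,15],[17,0],[23,16],[36,0],[38,5],[49,0]]
[[3,1],[10,3],[13,7],[16,15],[17,7],[23,16],[36,0],[38,5],[49,0]]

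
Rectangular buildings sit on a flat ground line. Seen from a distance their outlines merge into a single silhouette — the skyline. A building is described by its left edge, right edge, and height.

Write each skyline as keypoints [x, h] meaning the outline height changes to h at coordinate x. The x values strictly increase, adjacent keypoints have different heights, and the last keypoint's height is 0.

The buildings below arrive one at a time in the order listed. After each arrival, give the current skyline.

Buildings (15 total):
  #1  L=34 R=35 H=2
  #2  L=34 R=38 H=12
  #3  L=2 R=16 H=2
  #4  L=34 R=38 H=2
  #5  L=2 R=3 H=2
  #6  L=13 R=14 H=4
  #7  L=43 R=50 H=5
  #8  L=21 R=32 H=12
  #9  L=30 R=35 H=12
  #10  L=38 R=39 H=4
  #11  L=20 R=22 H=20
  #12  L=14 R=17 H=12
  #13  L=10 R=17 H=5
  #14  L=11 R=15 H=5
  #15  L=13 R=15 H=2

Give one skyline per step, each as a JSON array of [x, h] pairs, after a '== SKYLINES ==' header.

== SKYLINES ==
[[34,2],[35,0]]
[[34,12],[38,0]]
[[2,2],[16,0],[34,12],[38,0]]
[[2,2],[16,0],[34,12],[38,0]]
[[2,2],[16,0],[34,12],[38,0]]
[[2,2],[13,4],[14,2],[16,0],[34,12],[38,0]]
[[2,2],[13,4],[14,2],[16,0],[34,12],[38,0],[43,5],[50,0]]
[[2,2],[13,4],[14,2],[16,0],[21,12],[32,0],[34,12],[38,0],[43,5],[50,0]]
[[2,2],[13,4],[14,2],[16,0],[21,12],[38,0],[43,5],[50,0]]
[[2,2],[13,4],[14,2],[16,0],[21,12],[38,4],[39,0],[43,5],[50,0]]
[[2,2],[13,4],[14,2],[16,0],[20,20],[22,12],[38,4],[39,0],[43,5],[50,0]]
[[2,2],[13,4],[14,12],[17,0],[20,20],[22,12],[38,4],[39,0],[43,5],[50,0]]
[[2,2],[10,5],[14,12],[17,0],[20,20],[22,12],[38,4],[39,0],[43,5],[50,0]]
[[2,2],[10,5],[14,12],[17,0],[20,20],[22,12],[38,4],[39,0],[43,5],[50,0]]
[[2,2],[10,5],[14,12],[17,0],[20,20],[22,12],[38,4],[39,0],[43,5],[50,0]]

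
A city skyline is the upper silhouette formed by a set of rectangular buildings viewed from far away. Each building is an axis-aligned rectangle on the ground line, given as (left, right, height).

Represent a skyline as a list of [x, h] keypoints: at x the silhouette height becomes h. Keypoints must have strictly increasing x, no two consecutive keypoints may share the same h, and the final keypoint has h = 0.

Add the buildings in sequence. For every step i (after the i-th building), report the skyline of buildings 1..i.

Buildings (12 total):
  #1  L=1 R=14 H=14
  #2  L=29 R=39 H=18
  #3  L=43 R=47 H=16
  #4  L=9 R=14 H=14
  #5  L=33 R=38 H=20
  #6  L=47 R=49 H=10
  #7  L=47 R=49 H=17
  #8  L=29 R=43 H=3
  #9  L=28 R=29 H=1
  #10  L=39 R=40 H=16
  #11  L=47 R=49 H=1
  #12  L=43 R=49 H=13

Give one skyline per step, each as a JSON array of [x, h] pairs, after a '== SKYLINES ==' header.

== SKYLINES ==
[[1,14],[14,0]]
[[1,14],[14,0],[29,18],[39,0]]
[[1,14],[14,0],[29,18],[39,0],[43,16],[47,0]]
[[1,14],[14,0],[29,18],[39,0],[43,16],[47,0]]
[[1,14],[14,0],[29,18],[33,20],[38,18],[39,0],[43,16],[47,0]]
[[1,14],[14,0],[29,18],[33,20],[38,18],[39,0],[43,16],[47,10],[49,0]]
[[1,14],[14,0],[29,18],[33,20],[38,18],[39,0],[43,16],[47,17],[49,0]]
[[1,14],[14,0],[29,18],[33,20],[38,18],[39,3],[43,16],[47,17],[49,0]]
[[1,14],[14,0],[28,1],[29,18],[33,20],[38,18],[39,3],[43,16],[47,17],[49,0]]
[[1,14],[14,0],[28,1],[29,18],[33,20],[38,18],[39,16],[40,3],[43,16],[47,17],[49,0]]
[[1,14],[14,0],[28,1],[29,18],[33,20],[38,18],[39,16],[40,3],[43,16],[47,17],[49,0]]
[[1,14],[14,0],[28,1],[29,18],[33,20],[38,18],[39,16],[40,3],[43,16],[47,17],[49,0]]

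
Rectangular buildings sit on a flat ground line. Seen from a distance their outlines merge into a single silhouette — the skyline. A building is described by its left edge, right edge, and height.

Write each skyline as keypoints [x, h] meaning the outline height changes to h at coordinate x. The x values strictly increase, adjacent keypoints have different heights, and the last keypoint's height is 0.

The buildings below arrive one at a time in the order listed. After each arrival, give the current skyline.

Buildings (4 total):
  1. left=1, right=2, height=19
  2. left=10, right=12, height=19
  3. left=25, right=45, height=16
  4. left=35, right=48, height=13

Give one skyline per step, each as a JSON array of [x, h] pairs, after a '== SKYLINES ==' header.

== SKYLINES ==
[[1,19],[2,0]]
[[1,19],[2,0],[10,19],[12,0]]
[[1,19],[2,0],[10,19],[12,0],[25,16],[45,0]]
[[1,19],[2,0],[10,19],[12,0],[25,16],[45,13],[48,0]]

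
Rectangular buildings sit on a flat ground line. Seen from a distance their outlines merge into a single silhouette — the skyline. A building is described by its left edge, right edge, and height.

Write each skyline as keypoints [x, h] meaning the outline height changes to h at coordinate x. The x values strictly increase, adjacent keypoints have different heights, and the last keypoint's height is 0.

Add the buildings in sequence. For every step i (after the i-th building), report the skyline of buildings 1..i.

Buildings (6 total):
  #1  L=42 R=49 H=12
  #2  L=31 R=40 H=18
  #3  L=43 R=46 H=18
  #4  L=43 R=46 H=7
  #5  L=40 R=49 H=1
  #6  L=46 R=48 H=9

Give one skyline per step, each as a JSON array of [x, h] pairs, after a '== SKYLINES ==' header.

== SKYLINES ==
[[42,12],[49,0]]
[[31,18],[40,0],[42,12],[49,0]]
[[31,18],[40,0],[42,12],[43,18],[46,12],[49,0]]
[[31,18],[40,0],[42,12],[43,18],[46,12],[49,0]]
[[31,18],[40,1],[42,12],[43,18],[46,12],[49,0]]
[[31,18],[40,1],[42,12],[43,18],[46,12],[49,0]]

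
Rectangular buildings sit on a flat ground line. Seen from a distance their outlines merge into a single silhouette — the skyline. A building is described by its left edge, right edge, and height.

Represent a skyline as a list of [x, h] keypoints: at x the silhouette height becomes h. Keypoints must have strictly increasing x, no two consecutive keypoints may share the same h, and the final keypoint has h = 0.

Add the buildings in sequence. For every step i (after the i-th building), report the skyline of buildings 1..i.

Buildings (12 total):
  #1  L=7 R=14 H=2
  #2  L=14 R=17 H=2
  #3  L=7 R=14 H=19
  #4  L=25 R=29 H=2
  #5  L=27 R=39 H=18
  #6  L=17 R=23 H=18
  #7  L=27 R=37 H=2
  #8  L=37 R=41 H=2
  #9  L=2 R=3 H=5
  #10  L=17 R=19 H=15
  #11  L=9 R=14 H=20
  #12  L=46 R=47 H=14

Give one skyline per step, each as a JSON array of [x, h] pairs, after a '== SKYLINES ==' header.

== SKYLINES ==
[[7,2],[14,0]]
[[7,2],[17,0]]
[[7,19],[14,2],[17,0]]
[[7,19],[14,2],[17,0],[25,2],[29,0]]
[[7,19],[14,2],[17,0],[25,2],[27,18],[39,0]]
[[7,19],[14,2],[17,18],[23,0],[25,2],[27,18],[39,0]]
[[7,19],[14,2],[17,18],[23,0],[25,2],[27,18],[39,0]]
[[7,19],[14,2],[17,18],[23,0],[25,2],[27,18],[39,2],[41,0]]
[[2,5],[3,0],[7,19],[14,2],[17,18],[23,0],[25,2],[27,18],[39,2],[41,0]]
[[2,5],[3,0],[7,19],[14,2],[17,18],[23,0],[25,2],[27,18],[39,2],[41,0]]
[[2,5],[3,0],[7,19],[9,20],[14,2],[17,18],[23,0],[25,2],[27,18],[39,2],[41,0]]
[[2,5],[3,0],[7,19],[9,20],[14,2],[17,18],[23,0],[25,2],[27,18],[39,2],[41,0],[46,14],[47,0]]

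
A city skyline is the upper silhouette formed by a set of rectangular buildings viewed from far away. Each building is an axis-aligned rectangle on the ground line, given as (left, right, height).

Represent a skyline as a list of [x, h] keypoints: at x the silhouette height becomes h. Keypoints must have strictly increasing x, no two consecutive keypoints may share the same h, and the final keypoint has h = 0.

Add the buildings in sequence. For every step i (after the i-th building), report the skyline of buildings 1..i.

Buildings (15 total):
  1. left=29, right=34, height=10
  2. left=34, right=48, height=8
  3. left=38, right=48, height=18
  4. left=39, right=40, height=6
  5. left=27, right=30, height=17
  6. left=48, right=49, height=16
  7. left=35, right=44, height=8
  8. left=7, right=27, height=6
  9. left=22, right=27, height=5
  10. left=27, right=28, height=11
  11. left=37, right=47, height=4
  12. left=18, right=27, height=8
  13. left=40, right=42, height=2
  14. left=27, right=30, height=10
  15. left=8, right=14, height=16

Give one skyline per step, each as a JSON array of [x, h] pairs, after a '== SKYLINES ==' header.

== SKYLINES ==
[[29,10],[34,0]]
[[29,10],[34,8],[48,0]]
[[29,10],[34,8],[38,18],[48,0]]
[[29,10],[34,8],[38,18],[48,0]]
[[27,17],[30,10],[34,8],[38,18],[48,0]]
[[27,17],[30,10],[34,8],[38,18],[48,16],[49,0]]
[[27,17],[30,10],[34,8],[38,18],[48,16],[49,0]]
[[7,6],[27,17],[30,10],[34,8],[38,18],[48,16],[49,0]]
[[7,6],[27,17],[30,10],[34,8],[38,18],[48,16],[49,0]]
[[7,6],[27,17],[30,10],[34,8],[38,18],[48,16],[49,0]]
[[7,6],[27,17],[30,10],[34,8],[38,18],[48,16],[49,0]]
[[7,6],[18,8],[27,17],[30,10],[34,8],[38,18],[48,16],[49,0]]
[[7,6],[18,8],[27,17],[30,10],[34,8],[38,18],[48,16],[49,0]]
[[7,6],[18,8],[27,17],[30,10],[34,8],[38,18],[48,16],[49,0]]
[[7,6],[8,16],[14,6],[18,8],[27,17],[30,10],[34,8],[38,18],[48,16],[49,0]]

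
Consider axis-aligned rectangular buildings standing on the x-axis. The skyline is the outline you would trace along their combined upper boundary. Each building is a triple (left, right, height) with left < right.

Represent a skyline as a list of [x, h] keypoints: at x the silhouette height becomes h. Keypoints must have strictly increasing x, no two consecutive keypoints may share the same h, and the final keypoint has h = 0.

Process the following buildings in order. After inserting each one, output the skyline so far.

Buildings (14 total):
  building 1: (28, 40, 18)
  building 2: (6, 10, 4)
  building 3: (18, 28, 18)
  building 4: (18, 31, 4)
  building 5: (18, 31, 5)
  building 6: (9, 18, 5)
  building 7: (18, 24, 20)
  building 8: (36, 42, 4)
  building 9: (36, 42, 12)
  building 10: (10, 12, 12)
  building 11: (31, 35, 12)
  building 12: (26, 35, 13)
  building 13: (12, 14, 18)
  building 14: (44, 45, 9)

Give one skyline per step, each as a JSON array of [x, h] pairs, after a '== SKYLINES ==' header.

== SKYLINES ==
[[28,18],[40,0]]
[[6,4],[10,0],[28,18],[40,0]]
[[6,4],[10,0],[18,18],[40,0]]
[[6,4],[10,0],[18,18],[40,0]]
[[6,4],[10,0],[18,18],[40,0]]
[[6,4],[9,5],[18,18],[40,0]]
[[6,4],[9,5],[18,20],[24,18],[40,0]]
[[6,4],[9,5],[18,20],[24,18],[40,4],[42,0]]
[[6,4],[9,5],[18,20],[24,18],[40,12],[42,0]]
[[6,4],[9,5],[10,12],[12,5],[18,20],[24,18],[40,12],[42,0]]
[[6,4],[9,5],[10,12],[12,5],[18,20],[24,18],[40,12],[42,0]]
[[6,4],[9,5],[10,12],[12,5],[18,20],[24,18],[40,12],[42,0]]
[[6,4],[9,5],[10,12],[12,18],[14,5],[18,20],[24,18],[40,12],[42,0]]
[[6,4],[9,5],[10,12],[12,18],[14,5],[18,20],[24,18],[40,12],[42,0],[44,9],[45,0]]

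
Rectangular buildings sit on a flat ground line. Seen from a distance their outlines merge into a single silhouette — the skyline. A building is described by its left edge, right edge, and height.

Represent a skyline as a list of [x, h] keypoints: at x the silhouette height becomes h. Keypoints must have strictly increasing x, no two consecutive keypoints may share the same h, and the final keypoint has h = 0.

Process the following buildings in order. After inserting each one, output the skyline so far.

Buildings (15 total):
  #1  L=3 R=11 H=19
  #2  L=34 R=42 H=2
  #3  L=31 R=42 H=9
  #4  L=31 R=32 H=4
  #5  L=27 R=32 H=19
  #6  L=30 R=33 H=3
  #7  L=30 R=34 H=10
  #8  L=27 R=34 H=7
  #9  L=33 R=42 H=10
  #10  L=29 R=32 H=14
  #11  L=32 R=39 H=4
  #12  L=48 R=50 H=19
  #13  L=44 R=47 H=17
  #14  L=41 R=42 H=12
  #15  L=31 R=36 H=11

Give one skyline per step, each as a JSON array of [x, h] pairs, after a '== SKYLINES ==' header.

== SKYLINES ==
[[3,19],[11,0]]
[[3,19],[11,0],[34,2],[42,0]]
[[3,19],[11,0],[31,9],[42,0]]
[[3,19],[11,0],[31,9],[42,0]]
[[3,19],[11,0],[27,19],[32,9],[42,0]]
[[3,19],[11,0],[27,19],[32,9],[42,0]]
[[3,19],[11,0],[27,19],[32,10],[34,9],[42,0]]
[[3,19],[11,0],[27,19],[32,10],[34,9],[42,0]]
[[3,19],[11,0],[27,19],[32,10],[42,0]]
[[3,19],[11,0],[27,19],[32,10],[42,0]]
[[3,19],[11,0],[27,19],[32,10],[42,0]]
[[3,19],[11,0],[27,19],[32,10],[42,0],[48,19],[50,0]]
[[3,19],[11,0],[27,19],[32,10],[42,0],[44,17],[47,0],[48,19],[50,0]]
[[3,19],[11,0],[27,19],[32,10],[41,12],[42,0],[44,17],[47,0],[48,19],[50,0]]
[[3,19],[11,0],[27,19],[32,11],[36,10],[41,12],[42,0],[44,17],[47,0],[48,19],[50,0]]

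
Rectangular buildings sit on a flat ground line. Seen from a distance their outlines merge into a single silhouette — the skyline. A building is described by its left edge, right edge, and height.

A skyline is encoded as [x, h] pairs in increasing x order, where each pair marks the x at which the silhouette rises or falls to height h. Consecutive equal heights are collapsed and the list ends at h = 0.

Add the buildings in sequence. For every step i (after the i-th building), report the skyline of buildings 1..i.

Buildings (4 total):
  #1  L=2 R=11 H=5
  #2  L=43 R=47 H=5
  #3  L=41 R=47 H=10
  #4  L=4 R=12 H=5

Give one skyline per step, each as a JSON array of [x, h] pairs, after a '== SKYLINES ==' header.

== SKYLINES ==
[[2,5],[11,0]]
[[2,5],[11,0],[43,5],[47,0]]
[[2,5],[11,0],[41,10],[47,0]]
[[2,5],[12,0],[41,10],[47,0]]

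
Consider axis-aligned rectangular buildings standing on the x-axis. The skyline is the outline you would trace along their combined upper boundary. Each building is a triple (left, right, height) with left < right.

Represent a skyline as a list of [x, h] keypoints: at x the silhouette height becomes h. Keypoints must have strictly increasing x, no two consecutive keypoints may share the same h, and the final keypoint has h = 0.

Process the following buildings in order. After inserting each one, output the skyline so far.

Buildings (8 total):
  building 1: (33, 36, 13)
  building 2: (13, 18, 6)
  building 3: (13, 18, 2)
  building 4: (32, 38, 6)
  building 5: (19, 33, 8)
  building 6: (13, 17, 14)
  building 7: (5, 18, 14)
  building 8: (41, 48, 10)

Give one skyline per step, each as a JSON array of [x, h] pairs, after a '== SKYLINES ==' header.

== SKYLINES ==
[[33,13],[36,0]]
[[13,6],[18,0],[33,13],[36,0]]
[[13,6],[18,0],[33,13],[36,0]]
[[13,6],[18,0],[32,6],[33,13],[36,6],[38,0]]
[[13,6],[18,0],[19,8],[33,13],[36,6],[38,0]]
[[13,14],[17,6],[18,0],[19,8],[33,13],[36,6],[38,0]]
[[5,14],[18,0],[19,8],[33,13],[36,6],[38,0]]
[[5,14],[18,0],[19,8],[33,13],[36,6],[38,0],[41,10],[48,0]]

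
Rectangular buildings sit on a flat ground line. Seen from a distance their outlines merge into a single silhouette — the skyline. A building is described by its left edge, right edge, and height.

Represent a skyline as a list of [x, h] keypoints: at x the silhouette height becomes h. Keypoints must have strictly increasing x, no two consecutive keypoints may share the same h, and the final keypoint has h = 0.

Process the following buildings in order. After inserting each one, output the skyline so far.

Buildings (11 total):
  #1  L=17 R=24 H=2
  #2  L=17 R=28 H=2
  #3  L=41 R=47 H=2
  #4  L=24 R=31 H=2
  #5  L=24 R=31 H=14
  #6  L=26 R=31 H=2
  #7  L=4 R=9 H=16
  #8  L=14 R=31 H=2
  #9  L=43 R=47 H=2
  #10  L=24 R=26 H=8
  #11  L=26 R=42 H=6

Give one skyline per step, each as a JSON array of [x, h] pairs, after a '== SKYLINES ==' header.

== SKYLINES ==
[[17,2],[24,0]]
[[17,2],[28,0]]
[[17,2],[28,0],[41,2],[47,0]]
[[17,2],[31,0],[41,2],[47,0]]
[[17,2],[24,14],[31,0],[41,2],[47,0]]
[[17,2],[24,14],[31,0],[41,2],[47,0]]
[[4,16],[9,0],[17,2],[24,14],[31,0],[41,2],[47,0]]
[[4,16],[9,0],[14,2],[24,14],[31,0],[41,2],[47,0]]
[[4,16],[9,0],[14,2],[24,14],[31,0],[41,2],[47,0]]
[[4,16],[9,0],[14,2],[24,14],[31,0],[41,2],[47,0]]
[[4,16],[9,0],[14,2],[24,14],[31,6],[42,2],[47,0]]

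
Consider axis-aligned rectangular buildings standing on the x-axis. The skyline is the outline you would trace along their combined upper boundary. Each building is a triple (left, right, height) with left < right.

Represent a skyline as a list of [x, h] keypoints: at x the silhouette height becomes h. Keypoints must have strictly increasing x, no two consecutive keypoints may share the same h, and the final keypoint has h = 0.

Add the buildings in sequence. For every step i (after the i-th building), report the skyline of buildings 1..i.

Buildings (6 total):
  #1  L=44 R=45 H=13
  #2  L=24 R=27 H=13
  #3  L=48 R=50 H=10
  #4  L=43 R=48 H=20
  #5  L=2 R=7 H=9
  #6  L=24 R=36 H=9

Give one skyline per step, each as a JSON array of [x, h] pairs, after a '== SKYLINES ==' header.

== SKYLINES ==
[[44,13],[45,0]]
[[24,13],[27,0],[44,13],[45,0]]
[[24,13],[27,0],[44,13],[45,0],[48,10],[50,0]]
[[24,13],[27,0],[43,20],[48,10],[50,0]]
[[2,9],[7,0],[24,13],[27,0],[43,20],[48,10],[50,0]]
[[2,9],[7,0],[24,13],[27,9],[36,0],[43,20],[48,10],[50,0]]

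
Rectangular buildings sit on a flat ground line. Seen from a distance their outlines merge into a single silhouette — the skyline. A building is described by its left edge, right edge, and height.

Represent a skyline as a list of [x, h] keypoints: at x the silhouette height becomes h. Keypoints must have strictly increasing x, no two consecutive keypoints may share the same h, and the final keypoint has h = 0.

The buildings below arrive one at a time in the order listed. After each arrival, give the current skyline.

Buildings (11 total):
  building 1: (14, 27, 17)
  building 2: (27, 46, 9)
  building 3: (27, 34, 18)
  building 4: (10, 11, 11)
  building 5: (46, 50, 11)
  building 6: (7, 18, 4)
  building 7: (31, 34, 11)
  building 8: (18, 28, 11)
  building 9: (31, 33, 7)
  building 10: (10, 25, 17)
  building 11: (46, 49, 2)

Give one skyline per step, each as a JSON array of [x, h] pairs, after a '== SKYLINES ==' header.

== SKYLINES ==
[[14,17],[27,0]]
[[14,17],[27,9],[46,0]]
[[14,17],[27,18],[34,9],[46,0]]
[[10,11],[11,0],[14,17],[27,18],[34,9],[46,0]]
[[10,11],[11,0],[14,17],[27,18],[34,9],[46,11],[50,0]]
[[7,4],[10,11],[11,4],[14,17],[27,18],[34,9],[46,11],[50,0]]
[[7,4],[10,11],[11,4],[14,17],[27,18],[34,9],[46,11],[50,0]]
[[7,4],[10,11],[11,4],[14,17],[27,18],[34,9],[46,11],[50,0]]
[[7,4],[10,11],[11,4],[14,17],[27,18],[34,9],[46,11],[50,0]]
[[7,4],[10,17],[27,18],[34,9],[46,11],[50,0]]
[[7,4],[10,17],[27,18],[34,9],[46,11],[50,0]]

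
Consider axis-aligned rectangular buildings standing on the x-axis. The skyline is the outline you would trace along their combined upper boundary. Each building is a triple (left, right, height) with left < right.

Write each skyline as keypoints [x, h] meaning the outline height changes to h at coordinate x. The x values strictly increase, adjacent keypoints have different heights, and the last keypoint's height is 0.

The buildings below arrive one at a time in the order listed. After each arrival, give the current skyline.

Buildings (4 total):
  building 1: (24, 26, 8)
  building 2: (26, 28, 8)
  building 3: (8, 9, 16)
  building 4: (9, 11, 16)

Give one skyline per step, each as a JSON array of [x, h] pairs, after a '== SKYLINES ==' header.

== SKYLINES ==
[[24,8],[26,0]]
[[24,8],[28,0]]
[[8,16],[9,0],[24,8],[28,0]]
[[8,16],[11,0],[24,8],[28,0]]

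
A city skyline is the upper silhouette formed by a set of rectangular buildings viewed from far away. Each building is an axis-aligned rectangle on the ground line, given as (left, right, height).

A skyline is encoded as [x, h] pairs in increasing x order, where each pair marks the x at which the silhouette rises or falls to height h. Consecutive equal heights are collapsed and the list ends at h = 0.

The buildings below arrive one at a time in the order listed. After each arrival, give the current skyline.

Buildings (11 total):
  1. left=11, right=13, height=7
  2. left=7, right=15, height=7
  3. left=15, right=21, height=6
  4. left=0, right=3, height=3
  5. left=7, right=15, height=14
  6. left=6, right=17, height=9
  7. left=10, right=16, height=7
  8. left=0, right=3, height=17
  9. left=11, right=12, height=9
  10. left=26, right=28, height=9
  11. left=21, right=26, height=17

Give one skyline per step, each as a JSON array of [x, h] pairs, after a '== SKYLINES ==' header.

== SKYLINES ==
[[11,7],[13,0]]
[[7,7],[15,0]]
[[7,7],[15,6],[21,0]]
[[0,3],[3,0],[7,7],[15,6],[21,0]]
[[0,3],[3,0],[7,14],[15,6],[21,0]]
[[0,3],[3,0],[6,9],[7,14],[15,9],[17,6],[21,0]]
[[0,3],[3,0],[6,9],[7,14],[15,9],[17,6],[21,0]]
[[0,17],[3,0],[6,9],[7,14],[15,9],[17,6],[21,0]]
[[0,17],[3,0],[6,9],[7,14],[15,9],[17,6],[21,0]]
[[0,17],[3,0],[6,9],[7,14],[15,9],[17,6],[21,0],[26,9],[28,0]]
[[0,17],[3,0],[6,9],[7,14],[15,9],[17,6],[21,17],[26,9],[28,0]]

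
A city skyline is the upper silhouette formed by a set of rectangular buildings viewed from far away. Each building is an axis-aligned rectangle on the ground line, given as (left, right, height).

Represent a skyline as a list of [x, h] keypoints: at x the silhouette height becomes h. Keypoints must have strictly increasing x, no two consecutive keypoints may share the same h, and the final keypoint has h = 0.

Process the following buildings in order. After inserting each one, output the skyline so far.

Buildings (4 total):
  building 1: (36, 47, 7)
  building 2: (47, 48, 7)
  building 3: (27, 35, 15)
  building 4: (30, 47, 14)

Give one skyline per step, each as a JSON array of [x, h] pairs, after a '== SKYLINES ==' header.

== SKYLINES ==
[[36,7],[47,0]]
[[36,7],[48,0]]
[[27,15],[35,0],[36,7],[48,0]]
[[27,15],[35,14],[47,7],[48,0]]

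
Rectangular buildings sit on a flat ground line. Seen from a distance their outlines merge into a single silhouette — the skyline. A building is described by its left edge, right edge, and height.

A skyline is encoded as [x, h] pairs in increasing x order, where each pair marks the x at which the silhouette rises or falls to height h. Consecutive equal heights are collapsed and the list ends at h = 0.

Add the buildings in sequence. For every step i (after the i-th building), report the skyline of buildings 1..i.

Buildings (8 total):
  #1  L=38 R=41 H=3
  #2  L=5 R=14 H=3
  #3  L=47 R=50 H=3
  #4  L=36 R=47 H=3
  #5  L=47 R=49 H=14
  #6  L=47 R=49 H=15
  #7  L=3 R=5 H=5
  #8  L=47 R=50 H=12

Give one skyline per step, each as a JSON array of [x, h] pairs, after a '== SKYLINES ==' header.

== SKYLINES ==
[[38,3],[41,0]]
[[5,3],[14,0],[38,3],[41,0]]
[[5,3],[14,0],[38,3],[41,0],[47,3],[50,0]]
[[5,3],[14,0],[36,3],[50,0]]
[[5,3],[14,0],[36,3],[47,14],[49,3],[50,0]]
[[5,3],[14,0],[36,3],[47,15],[49,3],[50,0]]
[[3,5],[5,3],[14,0],[36,3],[47,15],[49,3],[50,0]]
[[3,5],[5,3],[14,0],[36,3],[47,15],[49,12],[50,0]]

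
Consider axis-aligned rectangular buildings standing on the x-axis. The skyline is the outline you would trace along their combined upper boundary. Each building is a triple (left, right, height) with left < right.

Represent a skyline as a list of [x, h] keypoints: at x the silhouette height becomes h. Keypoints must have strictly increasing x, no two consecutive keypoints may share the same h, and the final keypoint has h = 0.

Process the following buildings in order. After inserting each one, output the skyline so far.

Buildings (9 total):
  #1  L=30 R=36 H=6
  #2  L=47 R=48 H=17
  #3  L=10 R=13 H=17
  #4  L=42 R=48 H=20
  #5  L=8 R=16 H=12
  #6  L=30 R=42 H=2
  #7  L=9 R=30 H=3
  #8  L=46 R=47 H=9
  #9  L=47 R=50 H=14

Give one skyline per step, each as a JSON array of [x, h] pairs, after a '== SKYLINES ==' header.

== SKYLINES ==
[[30,6],[36,0]]
[[30,6],[36,0],[47,17],[48,0]]
[[10,17],[13,0],[30,6],[36,0],[47,17],[48,0]]
[[10,17],[13,0],[30,6],[36,0],[42,20],[48,0]]
[[8,12],[10,17],[13,12],[16,0],[30,6],[36,0],[42,20],[48,0]]
[[8,12],[10,17],[13,12],[16,0],[30,6],[36,2],[42,20],[48,0]]
[[8,12],[10,17],[13,12],[16,3],[30,6],[36,2],[42,20],[48,0]]
[[8,12],[10,17],[13,12],[16,3],[30,6],[36,2],[42,20],[48,0]]
[[8,12],[10,17],[13,12],[16,3],[30,6],[36,2],[42,20],[48,14],[50,0]]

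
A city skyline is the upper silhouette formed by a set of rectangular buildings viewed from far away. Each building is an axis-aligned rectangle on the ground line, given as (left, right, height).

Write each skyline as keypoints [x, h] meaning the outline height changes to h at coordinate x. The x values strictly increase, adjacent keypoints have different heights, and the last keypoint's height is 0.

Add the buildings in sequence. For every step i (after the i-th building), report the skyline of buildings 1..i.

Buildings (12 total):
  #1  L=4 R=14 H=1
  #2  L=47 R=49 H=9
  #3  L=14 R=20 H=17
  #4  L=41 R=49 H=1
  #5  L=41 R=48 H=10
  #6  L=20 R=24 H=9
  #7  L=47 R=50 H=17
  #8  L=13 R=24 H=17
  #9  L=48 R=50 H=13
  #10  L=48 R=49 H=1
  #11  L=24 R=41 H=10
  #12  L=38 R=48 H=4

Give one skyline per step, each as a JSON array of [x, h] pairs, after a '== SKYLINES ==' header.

== SKYLINES ==
[[4,1],[14,0]]
[[4,1],[14,0],[47,9],[49,0]]
[[4,1],[14,17],[20,0],[47,9],[49,0]]
[[4,1],[14,17],[20,0],[41,1],[47,9],[49,0]]
[[4,1],[14,17],[20,0],[41,10],[48,9],[49,0]]
[[4,1],[14,17],[20,9],[24,0],[41,10],[48,9],[49,0]]
[[4,1],[14,17],[20,9],[24,0],[41,10],[47,17],[50,0]]
[[4,1],[13,17],[24,0],[41,10],[47,17],[50,0]]
[[4,1],[13,17],[24,0],[41,10],[47,17],[50,0]]
[[4,1],[13,17],[24,0],[41,10],[47,17],[50,0]]
[[4,1],[13,17],[24,10],[47,17],[50,0]]
[[4,1],[13,17],[24,10],[47,17],[50,0]]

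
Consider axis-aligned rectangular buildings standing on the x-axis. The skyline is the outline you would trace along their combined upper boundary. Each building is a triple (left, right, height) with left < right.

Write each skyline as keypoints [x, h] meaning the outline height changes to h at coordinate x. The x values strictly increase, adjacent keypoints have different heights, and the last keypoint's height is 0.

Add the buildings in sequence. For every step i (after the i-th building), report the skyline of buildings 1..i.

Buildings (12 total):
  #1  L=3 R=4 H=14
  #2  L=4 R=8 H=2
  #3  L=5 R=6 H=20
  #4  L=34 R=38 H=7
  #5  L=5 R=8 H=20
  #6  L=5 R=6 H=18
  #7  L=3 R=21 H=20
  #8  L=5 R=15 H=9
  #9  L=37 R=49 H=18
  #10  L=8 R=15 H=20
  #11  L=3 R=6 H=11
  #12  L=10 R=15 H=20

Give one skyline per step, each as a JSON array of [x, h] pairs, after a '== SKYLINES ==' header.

== SKYLINES ==
[[3,14],[4,0]]
[[3,14],[4,2],[8,0]]
[[3,14],[4,2],[5,20],[6,2],[8,0]]
[[3,14],[4,2],[5,20],[6,2],[8,0],[34,7],[38,0]]
[[3,14],[4,2],[5,20],[8,0],[34,7],[38,0]]
[[3,14],[4,2],[5,20],[8,0],[34,7],[38,0]]
[[3,20],[21,0],[34,7],[38,0]]
[[3,20],[21,0],[34,7],[38,0]]
[[3,20],[21,0],[34,7],[37,18],[49,0]]
[[3,20],[21,0],[34,7],[37,18],[49,0]]
[[3,20],[21,0],[34,7],[37,18],[49,0]]
[[3,20],[21,0],[34,7],[37,18],[49,0]]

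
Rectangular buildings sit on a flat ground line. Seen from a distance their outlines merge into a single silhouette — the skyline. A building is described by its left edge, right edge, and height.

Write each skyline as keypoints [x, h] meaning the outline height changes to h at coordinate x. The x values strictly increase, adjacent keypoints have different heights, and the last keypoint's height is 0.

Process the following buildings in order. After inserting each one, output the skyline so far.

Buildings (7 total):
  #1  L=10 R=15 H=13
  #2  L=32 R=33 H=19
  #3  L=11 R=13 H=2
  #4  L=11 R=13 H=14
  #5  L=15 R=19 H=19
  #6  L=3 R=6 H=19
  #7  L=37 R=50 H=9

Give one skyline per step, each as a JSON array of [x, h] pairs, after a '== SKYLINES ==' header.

== SKYLINES ==
[[10,13],[15,0]]
[[10,13],[15,0],[32,19],[33,0]]
[[10,13],[15,0],[32,19],[33,0]]
[[10,13],[11,14],[13,13],[15,0],[32,19],[33,0]]
[[10,13],[11,14],[13,13],[15,19],[19,0],[32,19],[33,0]]
[[3,19],[6,0],[10,13],[11,14],[13,13],[15,19],[19,0],[32,19],[33,0]]
[[3,19],[6,0],[10,13],[11,14],[13,13],[15,19],[19,0],[32,19],[33,0],[37,9],[50,0]]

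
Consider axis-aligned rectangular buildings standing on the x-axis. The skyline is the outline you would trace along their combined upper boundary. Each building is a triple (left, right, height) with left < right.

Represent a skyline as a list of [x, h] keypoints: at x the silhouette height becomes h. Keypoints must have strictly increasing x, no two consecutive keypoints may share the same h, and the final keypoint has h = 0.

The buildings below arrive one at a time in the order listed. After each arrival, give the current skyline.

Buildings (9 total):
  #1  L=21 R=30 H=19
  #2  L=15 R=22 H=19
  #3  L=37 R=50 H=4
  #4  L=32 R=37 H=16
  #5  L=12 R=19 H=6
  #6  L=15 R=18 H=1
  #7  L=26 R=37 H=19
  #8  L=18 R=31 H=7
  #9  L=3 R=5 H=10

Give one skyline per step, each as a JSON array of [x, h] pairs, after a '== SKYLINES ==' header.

== SKYLINES ==
[[21,19],[30,0]]
[[15,19],[30,0]]
[[15,19],[30,0],[37,4],[50,0]]
[[15,19],[30,0],[32,16],[37,4],[50,0]]
[[12,6],[15,19],[30,0],[32,16],[37,4],[50,0]]
[[12,6],[15,19],[30,0],[32,16],[37,4],[50,0]]
[[12,6],[15,19],[37,4],[50,0]]
[[12,6],[15,19],[37,4],[50,0]]
[[3,10],[5,0],[12,6],[15,19],[37,4],[50,0]]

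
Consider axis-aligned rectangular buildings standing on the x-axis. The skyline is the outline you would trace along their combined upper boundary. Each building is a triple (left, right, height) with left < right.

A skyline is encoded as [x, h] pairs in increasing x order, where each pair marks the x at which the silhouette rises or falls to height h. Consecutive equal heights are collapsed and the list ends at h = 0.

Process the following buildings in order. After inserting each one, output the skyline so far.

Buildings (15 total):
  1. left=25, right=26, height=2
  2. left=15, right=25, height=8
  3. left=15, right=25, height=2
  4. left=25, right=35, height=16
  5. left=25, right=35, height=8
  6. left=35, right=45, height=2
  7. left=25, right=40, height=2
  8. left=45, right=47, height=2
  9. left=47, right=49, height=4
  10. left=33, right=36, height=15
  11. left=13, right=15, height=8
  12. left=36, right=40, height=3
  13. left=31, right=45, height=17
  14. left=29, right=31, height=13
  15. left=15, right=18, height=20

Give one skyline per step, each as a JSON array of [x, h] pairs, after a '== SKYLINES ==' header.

== SKYLINES ==
[[25,2],[26,0]]
[[15,8],[25,2],[26,0]]
[[15,8],[25,2],[26,0]]
[[15,8],[25,16],[35,0]]
[[15,8],[25,16],[35,0]]
[[15,8],[25,16],[35,2],[45,0]]
[[15,8],[25,16],[35,2],[45,0]]
[[15,8],[25,16],[35,2],[47,0]]
[[15,8],[25,16],[35,2],[47,4],[49,0]]
[[15,8],[25,16],[35,15],[36,2],[47,4],[49,0]]
[[13,8],[25,16],[35,15],[36,2],[47,4],[49,0]]
[[13,8],[25,16],[35,15],[36,3],[40,2],[47,4],[49,0]]
[[13,8],[25,16],[31,17],[45,2],[47,4],[49,0]]
[[13,8],[25,16],[31,17],[45,2],[47,4],[49,0]]
[[13,8],[15,20],[18,8],[25,16],[31,17],[45,2],[47,4],[49,0]]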